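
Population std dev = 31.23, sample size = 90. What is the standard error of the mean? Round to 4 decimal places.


SE = sigma / sqrt(n)
sqrt(90) ≈ 9.486833
SE = 31.23 / 9.486833 ≈ 3.291931

3.2919


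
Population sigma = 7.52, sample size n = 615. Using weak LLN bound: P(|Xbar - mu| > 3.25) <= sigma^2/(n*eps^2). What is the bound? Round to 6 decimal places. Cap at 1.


bound = min(1, sigma^2/(n*eps^2))
sigma^2 = 7.52^2 = 56.5504
n*eps^2 = 615 * 3.25^2 = 615 * 10.5625 = 6495.9375
sigma^2/(n*eps^2) = 56.5504 / 6495.9375 ≈ 0.00870550

0.008706


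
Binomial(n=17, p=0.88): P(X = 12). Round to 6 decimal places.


P = C(n,k) * p^k * (1-p)^(n-k)
C(17,12) = 6188
p^k = 0.88^12 ≈ 0.2156712
(1-p)^(n-k) = 0.12^5 = 0.0000248832
P = 6188 * 0.2156712 * 0.0000248832 ≈ 0.033208

0.033208


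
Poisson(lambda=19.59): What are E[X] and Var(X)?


E[X] = Var(X) = lambda = 19.59

19.59, 19.59


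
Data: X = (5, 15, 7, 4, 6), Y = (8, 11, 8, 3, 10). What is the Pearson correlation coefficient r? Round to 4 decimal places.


r = sum((xi-xbar)(yi-ybar)) / sqrt(sum((xi-xbar)^2) * sum((yi-ybar)^2))
n = 5, xbar = 37/5 = 7.4, ybar = 40/5 = 8
Sxy = sum((xi-xbar)(yi-ybar)) = 37
Sxx = sum((xi-xbar)^2) = 77.2
Syy = sum((yi-ybar)^2) = 38
sqrt(Sxx*Syy) ≈ 54.162718
r = Sxy / sqrt(Sxx*Syy) = 37 / 54.162718 ≈ 0.683127

0.6831


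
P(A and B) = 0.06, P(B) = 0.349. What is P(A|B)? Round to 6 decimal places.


P(A|B) = P(A and B) / P(B) = 0.06 / 0.349 = 60/349 ≈ 0.17191977

0.171920


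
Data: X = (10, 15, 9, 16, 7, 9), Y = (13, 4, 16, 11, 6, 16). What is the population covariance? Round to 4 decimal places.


Cov = (1/n)*sum((xi-xbar)(yi-ybar))
n = 6, xbar = 66/6 = 11, ybar = 66/6 = 11
sum((xi-xbar)(yi-ybar)) = -30
Cov = -30 / 6 = -5

-5.0000


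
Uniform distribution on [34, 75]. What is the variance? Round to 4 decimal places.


Var = (b-a)^2 / 12
(b-a)^2 = (75 - 34)^2 = 1681
Var = 1681/12 ≈ 140.083333

140.0833


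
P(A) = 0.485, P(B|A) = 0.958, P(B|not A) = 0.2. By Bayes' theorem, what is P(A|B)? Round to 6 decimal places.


P(A|B) = P(B|A)*P(A) / P(B), P(B) = P(B|A)*P(A) + P(B|not A)*P(not A)
P(B|A)*P(A) = 0.958 * 0.485 = 0.46463
P(B|not A)*P(not A) = 0.2 * 0.515 = 0.103
P(B) = 0.46463 + 0.103 = 0.56763
P(A|B) = 0.46463 / 0.56763 ≈ 0.81854377

0.818544


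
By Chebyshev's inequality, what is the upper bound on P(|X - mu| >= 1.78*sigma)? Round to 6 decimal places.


P <= 1/k^2
k^2 = 1.78^2 = 3.1684
1/k^2 = 1 / 3.1684 = 2500/7921 ≈ 0.31561672

0.315617


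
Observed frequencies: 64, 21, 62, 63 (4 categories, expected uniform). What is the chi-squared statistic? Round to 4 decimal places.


chi2 = sum((O-E)^2/E), E = total/4
total = 210, E = 210/4 = 52.5
(64 - 52.5)^2 / 52.5 = 132.25 / 52.5 = 529/210 ≈ 2.519048
(21 - 52.5)^2 / 52.5 = 992.25 / 52.5 = 18.9
(62 - 52.5)^2 / 52.5 = 90.25 / 52.5 = 361/210 ≈ 1.719048
(63 - 52.5)^2 / 52.5 = 110.25 / 52.5 = 2.1
chi2 = 530/21 ≈ 25.238095

25.2381


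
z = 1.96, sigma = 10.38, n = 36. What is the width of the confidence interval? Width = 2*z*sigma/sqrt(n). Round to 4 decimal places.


width = 2*z*sigma/sqrt(n)
2*z*sigma = 2 * 1.96 * 10.38 = 40.6896
sqrt(36) = 6
width = 40.6896 / 6 = 6.7816

6.7816


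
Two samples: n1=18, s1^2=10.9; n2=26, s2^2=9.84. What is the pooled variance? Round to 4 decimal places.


sp^2 = ((n1-1)*s1^2 + (n2-1)*s2^2)/(n1+n2-2)
(n1-1)*s1^2 = 17 * 10.9 = 185.3
(n2-1)*s2^2 = 25 * 9.84 = 246
numerator = 185.3 + 246 = 431.3
n1+n2-2 = 42
sp^2 = 431.3 / 42 = 4313/420 ≈ 10.269048

10.2690


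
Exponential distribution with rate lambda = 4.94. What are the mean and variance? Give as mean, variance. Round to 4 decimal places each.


mean = 1/lam, var = 1/lam^2
mean = 1 / 4.94 = 50/247 ≈ 0.202429
lam^2 = 4.94^2 = 24.4036
var = 1 / 24.4036 ≈ 0.040978

0.2024, 0.0410


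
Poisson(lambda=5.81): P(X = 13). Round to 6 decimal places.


P = e^(-lam) * lam^k / k!
e^(-5.81) ≈ 0.002997430
lam^k = 5.81^13 ≈ 8595867669.922222
k! = 13! = 6227020800
P = 0.002997430 * 8595867669.922222 / 6227020800 ≈ 0.004138

0.004138


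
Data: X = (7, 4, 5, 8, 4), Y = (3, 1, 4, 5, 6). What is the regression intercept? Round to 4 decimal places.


a = ybar - b*xbar, where b = sum((xi-xbar)(yi-ybar)) / sum((xi-xbar)^2)
n = 5, xbar = 28/5 = 5.6, ybar = 19/5 = 3.8
Sxy = sum((xi-xbar)(yi-ybar)) = 2.6
Sxx = sum((xi-xbar)^2) = 13.2
b = Sxy / Sxx = 13/66 ≈ 0.196970
a = 3.8 - 0.196970 * 5.6 = 89/33 ≈ 2.696970

2.6970


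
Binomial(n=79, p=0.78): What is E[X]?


E[X] = n*p = 79 * 0.78 = 61.62

61.62


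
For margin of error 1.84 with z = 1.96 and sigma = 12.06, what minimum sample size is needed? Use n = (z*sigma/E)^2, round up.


z*sigma/E = 1.96 * 12.06 / 1.84 = 29547/2300 ≈ 12.846522
(z*sigma/E)^2 ≈ 165.033121
round up: n = 166

166


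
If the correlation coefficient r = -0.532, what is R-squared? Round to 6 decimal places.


R^2 = r^2 = (-0.532)^2 = 0.283024

0.283024


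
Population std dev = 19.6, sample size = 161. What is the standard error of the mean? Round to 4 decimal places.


SE = sigma / sqrt(n)
sqrt(161) ≈ 12.688578
SE = 19.6 / 12.688578 ≈ 1.544696

1.5447


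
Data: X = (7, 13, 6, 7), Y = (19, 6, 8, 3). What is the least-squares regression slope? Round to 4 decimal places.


b = sum((xi-xbar)(yi-ybar)) / sum((xi-xbar)^2)
n = 4, xbar = 33/4 = 8.25, ybar = 36/4 = 9
Sxy = sum((xi-xbar)(yi-ybar)) = -17
Sxx = sum((xi-xbar)^2) = 30.75
b = Sxy / Sxx = -68/123 ≈ -0.552846

-0.5528


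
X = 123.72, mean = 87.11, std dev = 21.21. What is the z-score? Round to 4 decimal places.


z = (X - mu) / sigma
X - mu = 123.72 - 87.11 = 36.61
z = 36.61 / 21.21 = 523/303 ≈ 1.726073

1.7261


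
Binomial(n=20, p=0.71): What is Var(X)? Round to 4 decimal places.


Var = n*p*(1-p) = 20 * 0.71 * 0.29 = 4.118

4.1180


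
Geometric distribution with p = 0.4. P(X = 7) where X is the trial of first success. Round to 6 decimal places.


P = (1-p)^(k-1) * p
(1-p)^(k-1) = 0.6^6 = 0.046656
P = 0.046656 * 0.4 = 0.0186624

0.018662


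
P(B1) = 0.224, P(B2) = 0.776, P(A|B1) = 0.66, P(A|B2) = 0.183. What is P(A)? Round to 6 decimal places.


P(A) = P(A|B1)*P(B1) + P(A|B2)*P(B2)
P(A|B1)*P(B1) = 0.66 * 0.224 = 0.14784
P(A|B2)*P(B2) = 0.183 * 0.776 = 0.142008
P(A) = 0.14784 + 0.142008 = 0.289848

0.289848


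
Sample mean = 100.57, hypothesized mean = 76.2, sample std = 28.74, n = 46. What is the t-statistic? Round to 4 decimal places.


t = (xbar - mu0) / (s/sqrt(n))
xbar - mu0 = 100.57 - 76.2 = 24.37
sqrt(46) ≈ 6.78232998
s/sqrt(n) = 28.74 / 6.78232998 ≈ 4.23748182
t = 24.37 / 4.23748182 ≈ 5.751057

5.7511


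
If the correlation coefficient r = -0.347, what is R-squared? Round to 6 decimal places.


R^2 = r^2 = (-0.347)^2 = 0.120409

0.120409


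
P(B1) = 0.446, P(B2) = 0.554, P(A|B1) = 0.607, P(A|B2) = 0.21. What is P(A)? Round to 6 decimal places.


P(A) = P(A|B1)*P(B1) + P(A|B2)*P(B2)
P(A|B1)*P(B1) = 0.607 * 0.446 = 0.270722
P(A|B2)*P(B2) = 0.21 * 0.554 = 0.11634
P(A) = 0.270722 + 0.11634 = 0.387062

0.387062


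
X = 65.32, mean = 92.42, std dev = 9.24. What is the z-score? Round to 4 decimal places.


z = (X - mu) / sigma
X - mu = 65.32 - 92.42 = -27.1
z = -27.1 / 9.24 = -1355/462 ≈ -2.932900

-2.9329


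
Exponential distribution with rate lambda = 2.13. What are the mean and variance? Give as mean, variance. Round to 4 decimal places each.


mean = 1/lam, var = 1/lam^2
mean = 1 / 2.13 = 100/213 ≈ 0.469484
lam^2 = 2.13^2 = 4.5369
var = 1 / 4.5369 ≈ 0.220415

0.4695, 0.2204


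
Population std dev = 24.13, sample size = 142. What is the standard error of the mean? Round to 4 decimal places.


SE = sigma / sqrt(n)
sqrt(142) ≈ 11.916375
SE = 24.13 / 11.916375 ≈ 2.024945

2.0249


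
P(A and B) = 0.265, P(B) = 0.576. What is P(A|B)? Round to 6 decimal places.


P(A|B) = P(A and B) / P(B) = 0.265 / 0.576 = 265/576 ≈ 0.46006944

0.460069


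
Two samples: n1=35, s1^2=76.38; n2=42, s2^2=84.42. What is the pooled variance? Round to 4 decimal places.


sp^2 = ((n1-1)*s1^2 + (n2-1)*s2^2)/(n1+n2-2)
(n1-1)*s1^2 = 34 * 76.38 = 2596.92
(n2-1)*s2^2 = 41 * 84.42 = 3461.22
numerator = 2596.92 + 3461.22 = 6058.14
n1+n2-2 = 75
sp^2 = 6058.14 / 75 = 80.7752

80.7752


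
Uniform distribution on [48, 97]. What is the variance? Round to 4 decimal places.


Var = (b-a)^2 / 12
(b-a)^2 = (97 - 48)^2 = 2401
Var = 2401/12 ≈ 200.083333

200.0833


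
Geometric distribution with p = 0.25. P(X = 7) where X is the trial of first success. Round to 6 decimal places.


P = (1-p)^(k-1) * p
(1-p)^(k-1) = 0.75^6 = 729/4096 ≈ 0.1779785
P = 0.1779785 * 0.25 ≈ 0.04449463

0.044495


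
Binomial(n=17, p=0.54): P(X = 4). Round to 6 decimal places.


P = C(n,k) * p^k * (1-p)^(n-k)
C(17,4) = 2380
p^k = 0.54^4 = 0.08503056
(1-p)^(n-k) = 0.46^13 ≈ 0.00004129066
P = 2380 * 0.08503056 * 0.00004129066 ≈ 0.008356

0.008356


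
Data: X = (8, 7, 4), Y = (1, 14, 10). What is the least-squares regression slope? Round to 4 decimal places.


b = sum((xi-xbar)(yi-ybar)) / sum((xi-xbar)^2)
n = 3, xbar = 19/3 ≈ 6.333333, ybar = 25/3 ≈ 8.333333
Sxy = sum((xi-xbar)(yi-ybar)) = -37/3 ≈ -12.333333
Sxx = sum((xi-xbar)^2) = 26/3 ≈ 8.666667
b = Sxy / Sxx = -37/26 ≈ -1.423077

-1.4231


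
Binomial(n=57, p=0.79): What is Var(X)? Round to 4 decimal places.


Var = n*p*(1-p) = 57 * 0.79 * 0.21 = 9.4563

9.4563


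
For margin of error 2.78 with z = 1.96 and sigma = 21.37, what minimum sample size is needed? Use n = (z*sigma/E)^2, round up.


z*sigma/E = 1.96 * 21.37 / 2.78 = 104713/6950 ≈ 15.066619
(z*sigma/E)^2 ≈ 227.002999
round up: n = 228

228


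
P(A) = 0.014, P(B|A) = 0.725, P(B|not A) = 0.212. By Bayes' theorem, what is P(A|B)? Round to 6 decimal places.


P(A|B) = P(B|A)*P(A) / P(B), P(B) = P(B|A)*P(A) + P(B|not A)*P(not A)
P(B|A)*P(A) = 0.725 * 0.014 = 0.01015
P(B|not A)*P(not A) = 0.212 * 0.986 = 0.209032
P(B) = 0.01015 + 0.209032 = 0.219182
P(A|B) = 0.01015 / 0.219182 = 175/3779 ≈ 0.04630855

0.046309


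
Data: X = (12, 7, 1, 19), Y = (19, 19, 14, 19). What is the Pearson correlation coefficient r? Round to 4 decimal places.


r = sum((xi-xbar)(yi-ybar)) / sqrt(sum((xi-xbar)^2) * sum((yi-ybar)^2))
n = 4, xbar = 39/4 = 9.75, ybar = 71/4 = 17.75
Sxy = sum((xi-xbar)(yi-ybar)) = 43.75
Sxx = sum((xi-xbar)^2) = 174.75
Syy = sum((yi-ybar)^2) = 18.75
sqrt(Sxx*Syy) ≈ 57.241266
r = Sxy / sqrt(Sxx*Syy) = 43.75 / 57.241266 ≈ 0.764309

0.7643


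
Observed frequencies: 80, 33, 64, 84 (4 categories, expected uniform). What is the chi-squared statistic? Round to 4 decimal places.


chi2 = sum((O-E)^2/E), E = total/4
total = 261, E = 261/4 = 65.25
(80 - 65.25)^2 / 65.25 = 217.5625 / 65.25 = 3481/1044 ≈ 3.334291
(33 - 65.25)^2 / 65.25 = 1040.0625 / 65.25 = 1849/116 ≈ 15.939655
(64 - 65.25)^2 / 65.25 = 1.5625 / 65.25 = 25/1044 ≈ 0.023946
(84 - 65.25)^2 / 65.25 = 351.5625 / 65.25 = 625/116 ≈ 5.387931
chi2 = 6443/261 ≈ 24.685824

24.6858


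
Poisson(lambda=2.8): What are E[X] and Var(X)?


E[X] = Var(X) = lambda = 2.8

2.8, 2.8


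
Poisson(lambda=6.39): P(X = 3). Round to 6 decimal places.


P = e^(-lam) * lam^k / k!
e^(-6.39) ≈ 0.001678256
lam^k = 6.39^3 = 260.917119
k! = 3! = 6
P = 0.001678256 * 260.917119 / 6 ≈ 0.072981

0.072981


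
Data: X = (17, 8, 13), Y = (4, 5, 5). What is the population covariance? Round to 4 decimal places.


Cov = (1/n)*sum((xi-xbar)(yi-ybar))
n = 3, xbar = 38/3 ≈ 12.666667, ybar = 14/3 ≈ 4.666667
sum((xi-xbar)(yi-ybar)) = -13/3 ≈ -4.333333
Cov = -4.333333 / 3 = -13/9 ≈ -1.444444

-1.4444


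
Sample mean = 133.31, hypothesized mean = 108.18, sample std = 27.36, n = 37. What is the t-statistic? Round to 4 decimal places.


t = (xbar - mu0) / (s/sqrt(n))
xbar - mu0 = 133.31 - 108.18 = 25.13
sqrt(37) ≈ 6.08276253
s/sqrt(n) = 27.36 / 6.08276253 ≈ 4.49795629
t = 25.13 / 4.49795629 ≈ 5.586982

5.5870


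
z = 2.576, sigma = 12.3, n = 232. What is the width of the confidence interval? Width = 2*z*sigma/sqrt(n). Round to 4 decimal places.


width = 2*z*sigma/sqrt(n)
2*z*sigma = 2 * 2.576 * 12.3 = 63.3696
sqrt(232) ≈ 15.231546
width = 63.3696 / 15.231546 ≈ 4.160418

4.1604


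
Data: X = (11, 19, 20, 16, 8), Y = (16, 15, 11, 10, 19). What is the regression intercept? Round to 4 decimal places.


a = ybar - b*xbar, where b = sum((xi-xbar)(yi-ybar)) / sum((xi-xbar)^2)
n = 5, xbar = 74/5 = 14.8, ybar = 71/5 = 14.2
Sxy = sum((xi-xbar)(yi-ybar)) = -57.8
Sxx = sum((xi-xbar)^2) = 106.8
b = Sxy / Sxx = -289/534 ≈ -0.541199
a = 14.2 - (-0.541199) * 14.8 = 5930/267 ≈ 22.209738

22.2097


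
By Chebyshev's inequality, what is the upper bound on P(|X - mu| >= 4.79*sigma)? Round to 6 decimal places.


P <= 1/k^2
k^2 = 4.79^2 = 22.9441
1/k^2 = 1 / 22.9441 ≈ 0.04358419

0.043584


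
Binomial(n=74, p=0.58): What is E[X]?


E[X] = n*p = 74 * 0.58 = 42.92

42.92


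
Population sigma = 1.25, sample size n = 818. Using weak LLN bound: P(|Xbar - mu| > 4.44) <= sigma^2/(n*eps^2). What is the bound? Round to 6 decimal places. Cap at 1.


bound = min(1, sigma^2/(n*eps^2))
sigma^2 = 1.25^2 = 1.5625
n*eps^2 = 818 * 4.44^2 = 818 * 19.7136 = 16125.7248
sigma^2/(n*eps^2) = 1.5625 / 16125.7248 ≈ 0.00009689

0.000097


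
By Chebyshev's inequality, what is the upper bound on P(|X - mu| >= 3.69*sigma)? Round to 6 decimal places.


P <= 1/k^2
k^2 = 3.69^2 = 13.6161
1/k^2 = 1 / 13.6161 ≈ 0.07344247

0.073442


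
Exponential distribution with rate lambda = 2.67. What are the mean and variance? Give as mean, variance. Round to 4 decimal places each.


mean = 1/lam, var = 1/lam^2
mean = 1 / 2.67 = 100/267 ≈ 0.374532
lam^2 = 2.67^2 = 7.1289
var = 1 / 7.1289 ≈ 0.140274

0.3745, 0.1403


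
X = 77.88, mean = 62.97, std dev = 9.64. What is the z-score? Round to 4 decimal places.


z = (X - mu) / sigma
X - mu = 77.88 - 62.97 = 14.91
z = 14.91 / 9.64 = 1491/964 ≈ 1.546680

1.5467


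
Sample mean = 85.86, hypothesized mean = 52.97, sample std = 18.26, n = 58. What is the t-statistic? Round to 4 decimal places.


t = (xbar - mu0) / (s/sqrt(n))
xbar - mu0 = 85.86 - 52.97 = 32.89
sqrt(58) ≈ 7.61577311
s/sqrt(n) = 18.26 / 7.61577311 ≈ 2.39765546
t = 32.89 / 2.39765546 ≈ 13.717567

13.7176


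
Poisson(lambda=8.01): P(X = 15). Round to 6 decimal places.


P = e^(-lam) * lam^k / k!
e^(-8.01) ≈ 0.0003321247
lam^k = 8.01^15 ≈ 35849882886481.063571
k! = 15! = 1307674368000
P = 0.0003321247 * 35849882886481.063571 / 1307674368000 ≈ 0.009105

0.009105


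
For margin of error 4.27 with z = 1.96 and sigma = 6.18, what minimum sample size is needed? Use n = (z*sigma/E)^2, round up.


z*sigma/E = 1.96 * 6.18 / 4.27 = 4326/1525 ≈ 2.836721
(z*sigma/E)^2 ≈ 8.046988
round up: n = 9

9


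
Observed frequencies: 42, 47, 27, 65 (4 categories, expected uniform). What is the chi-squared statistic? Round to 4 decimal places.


chi2 = sum((O-E)^2/E), E = total/4
total = 181, E = 181/4 = 45.25
(42 - 45.25)^2 / 45.25 = 10.5625 / 45.25 = 169/724 ≈ 0.233425
(47 - 45.25)^2 / 45.25 = 3.0625 / 45.25 = 49/724 ≈ 0.067680
(27 - 45.25)^2 / 45.25 = 333.0625 / 45.25 = 5329/724 ≈ 7.360497
(65 - 45.25)^2 / 45.25 = 390.0625 / 45.25 = 6241/724 ≈ 8.620166
chi2 = 2947/181 ≈ 16.281768

16.2818


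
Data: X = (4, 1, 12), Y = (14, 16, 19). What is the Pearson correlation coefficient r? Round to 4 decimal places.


r = sum((xi-xbar)(yi-ybar)) / sqrt(sum((xi-xbar)^2) * sum((yi-ybar)^2))
n = 3, xbar = 17/3 ≈ 5.666667, ybar = 49/3 ≈ 16.333333
Sxy = sum((xi-xbar)(yi-ybar)) = 67/3 ≈ 22.333333
Sxx = sum((xi-xbar)^2) = 194/3 ≈ 64.666667
Syy = sum((yi-ybar)^2) = 38/3 ≈ 12.666667
sqrt(Sxx*Syy) ≈ 28.620117
r = Sxy / sqrt(Sxx*Syy) = 22.333333 / 28.620117 ≈ 0.780337

0.7803


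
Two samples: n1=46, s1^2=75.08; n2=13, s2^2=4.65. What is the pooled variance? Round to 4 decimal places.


sp^2 = ((n1-1)*s1^2 + (n2-1)*s2^2)/(n1+n2-2)
(n1-1)*s1^2 = 45 * 75.08 = 3378.6
(n2-1)*s2^2 = 12 * 4.65 = 55.8
numerator = 3378.6 + 55.8 = 3434.4
n1+n2-2 = 57
sp^2 = 3434.4 / 57 = 5724/95 ≈ 60.252632

60.2526


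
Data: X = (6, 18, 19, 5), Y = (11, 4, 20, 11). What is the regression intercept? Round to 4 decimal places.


a = ybar - b*xbar, where b = sum((xi-xbar)(yi-ybar)) / sum((xi-xbar)^2)
n = 4, xbar = 48/4 = 12, ybar = 46/4 = 11.5
Sxy = sum((xi-xbar)(yi-ybar)) = 21
Sxx = sum((xi-xbar)^2) = 170
b = Sxy / Sxx = 21/170 ≈ 0.123529
a = 11.5 - 0.123529 * 12 = 1703/170 ≈ 10.017647

10.0176


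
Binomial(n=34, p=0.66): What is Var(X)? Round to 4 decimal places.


Var = n*p*(1-p) = 34 * 0.66 * 0.34 = 7.6296

7.6296


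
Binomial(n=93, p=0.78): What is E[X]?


E[X] = n*p = 93 * 0.78 = 72.54

72.54


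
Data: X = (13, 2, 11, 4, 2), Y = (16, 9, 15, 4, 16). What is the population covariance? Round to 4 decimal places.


Cov = (1/n)*sum((xi-xbar)(yi-ybar))
n = 5, xbar = 32/5 = 6.4, ybar = 60/5 = 12
sum((xi-xbar)(yi-ybar)) = 55
Cov = 55 / 5 = 11

11.0000


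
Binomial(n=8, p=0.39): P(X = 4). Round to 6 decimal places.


P = C(n,k) * p^k * (1-p)^(n-k)
C(8,4) = 70
p^k = 0.39^4 = 0.02313441
(1-p)^(n-k) = 0.61^4 ≈ 0.1384584
P = 70 * 0.02313441 * 0.1384584 ≈ 0.224221

0.224221


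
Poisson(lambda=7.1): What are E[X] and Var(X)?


E[X] = Var(X) = lambda = 7.1

7.1, 7.1


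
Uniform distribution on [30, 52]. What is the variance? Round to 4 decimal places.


Var = (b-a)^2 / 12
(b-a)^2 = (52 - 30)^2 = 484
Var = 484/12 ≈ 40.333333

40.3333


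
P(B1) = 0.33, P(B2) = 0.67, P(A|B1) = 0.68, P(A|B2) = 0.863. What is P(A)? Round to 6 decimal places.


P(A) = P(A|B1)*P(B1) + P(A|B2)*P(B2)
P(A|B1)*P(B1) = 0.68 * 0.33 = 0.2244
P(A|B2)*P(B2) = 0.863 * 0.67 = 0.57821
P(A) = 0.2244 + 0.57821 = 0.80261

0.802610


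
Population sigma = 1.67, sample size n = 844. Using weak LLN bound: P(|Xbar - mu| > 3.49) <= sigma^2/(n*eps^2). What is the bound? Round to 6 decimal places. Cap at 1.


bound = min(1, sigma^2/(n*eps^2))
sigma^2 = 1.67^2 = 2.7889
n*eps^2 = 844 * 3.49^2 = 844 * 12.1801 = 10280.0044
sigma^2/(n*eps^2) = 2.7889 / 10280.0044 ≈ 0.00027129

0.000271


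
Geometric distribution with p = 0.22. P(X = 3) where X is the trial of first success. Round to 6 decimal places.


P = (1-p)^(k-1) * p
(1-p)^(k-1) = 0.78^2 = 0.6084
P = 0.6084 * 0.22 = 0.133848

0.133848


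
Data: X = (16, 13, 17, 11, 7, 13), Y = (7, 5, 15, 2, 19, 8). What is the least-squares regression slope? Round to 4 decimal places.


b = sum((xi-xbar)(yi-ybar)) / sum((xi-xbar)^2)
n = 6, xbar = 77/6 ≈ 12.833333, ybar = 56/6 = 28/3 ≈ 9.333333
Sxy = sum((xi-xbar)(yi-ybar)) = -83/3 ≈ -27.666667
Sxx = sum((xi-xbar)^2) = 389/6 ≈ 64.833333
b = Sxy / Sxx = -166/389 ≈ -0.426735

-0.4267


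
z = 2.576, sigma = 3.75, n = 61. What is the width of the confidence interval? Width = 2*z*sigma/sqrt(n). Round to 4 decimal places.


width = 2*z*sigma/sqrt(n)
2*z*sigma = 2 * 2.576 * 3.75 = 19.32
sqrt(61) ≈ 7.810250
width = 19.32 / 7.810250 ≈ 2.473673

2.4737


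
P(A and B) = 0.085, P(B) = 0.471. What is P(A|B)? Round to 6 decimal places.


P(A|B) = P(A and B) / P(B) = 0.085 / 0.471 = 85/471 ≈ 0.18046709

0.180467


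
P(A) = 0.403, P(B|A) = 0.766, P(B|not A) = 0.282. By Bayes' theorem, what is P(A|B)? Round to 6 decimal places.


P(A|B) = P(B|A)*P(A) / P(B), P(B) = P(B|A)*P(A) + P(B|not A)*P(not A)
P(B|A)*P(A) = 0.766 * 0.403 = 0.308698
P(B|not A)*P(not A) = 0.282 * 0.597 = 0.168354
P(B) = 0.308698 + 0.168354 = 0.477052
P(A|B) = 0.308698 / 0.477052 ≈ 0.64709508

0.647095


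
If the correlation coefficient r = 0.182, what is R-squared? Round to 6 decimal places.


R^2 = r^2 = (0.182)^2 = 0.033124

0.033124


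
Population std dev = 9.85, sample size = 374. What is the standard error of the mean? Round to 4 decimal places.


SE = sigma / sqrt(n)
sqrt(374) ≈ 19.339080
SE = 9.85 / 19.339080 ≈ 0.509331

0.5093


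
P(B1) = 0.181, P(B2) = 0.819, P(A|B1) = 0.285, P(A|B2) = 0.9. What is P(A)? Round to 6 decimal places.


P(A) = P(A|B1)*P(B1) + P(A|B2)*P(B2)
P(A|B1)*P(B1) = 0.285 * 0.181 = 0.051585
P(A|B2)*P(B2) = 0.9 * 0.819 = 0.7371
P(A) = 0.051585 + 0.7371 = 0.788685

0.788685


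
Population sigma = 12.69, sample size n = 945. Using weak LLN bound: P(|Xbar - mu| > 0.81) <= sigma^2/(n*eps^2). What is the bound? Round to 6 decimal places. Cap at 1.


bound = min(1, sigma^2/(n*eps^2))
sigma^2 = 12.69^2 = 161.0361
n*eps^2 = 945 * 0.81^2 = 945 * 0.6561 = 620.0145
sigma^2/(n*eps^2) = 161.0361 / 620.0145 = 2209/8505 ≈ 0.25972957

0.259730


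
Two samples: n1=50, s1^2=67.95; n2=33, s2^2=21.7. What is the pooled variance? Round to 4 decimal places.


sp^2 = ((n1-1)*s1^2 + (n2-1)*s2^2)/(n1+n2-2)
(n1-1)*s1^2 = 49 * 67.95 = 3329.55
(n2-1)*s2^2 = 32 * 21.7 = 694.4
numerator = 3329.55 + 694.4 = 4023.95
n1+n2-2 = 81
sp^2 = 4023.95 / 81 = 80479/1620 ≈ 49.678395

49.6784


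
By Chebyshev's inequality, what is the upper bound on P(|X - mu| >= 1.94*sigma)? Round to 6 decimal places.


P <= 1/k^2
k^2 = 1.94^2 = 3.7636
1/k^2 = 1 / 3.7636 = 2500/9409 ≈ 0.26570305

0.265703


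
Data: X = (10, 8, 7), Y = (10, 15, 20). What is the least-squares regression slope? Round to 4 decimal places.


b = sum((xi-xbar)(yi-ybar)) / sum((xi-xbar)^2)
n = 3, xbar = 25/3 ≈ 8.333333, ybar = 45/3 = 15
Sxy = sum((xi-xbar)(yi-ybar)) = -15
Sxx = sum((xi-xbar)^2) = 14/3 ≈ 4.666667
b = Sxy / Sxx = -45/14 ≈ -3.214286

-3.2143


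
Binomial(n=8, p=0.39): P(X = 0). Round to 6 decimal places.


P = C(n,k) * p^k * (1-p)^(n-k)
C(8,0) = 1
p^k = 0.39^0 = 1
(1-p)^(n-k) = 0.61^8 ≈ 0.01917073
P = 1 * 1 * 0.01917073 ≈ 0.019171

0.019171


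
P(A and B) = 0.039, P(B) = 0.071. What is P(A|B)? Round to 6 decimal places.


P(A|B) = P(A and B) / P(B) = 0.039 / 0.071 = 39/71 ≈ 0.54929577

0.549296


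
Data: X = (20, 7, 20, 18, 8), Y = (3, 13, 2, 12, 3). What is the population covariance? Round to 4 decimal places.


Cov = (1/n)*sum((xi-xbar)(yi-ybar))
n = 5, xbar = 73/5 = 14.6, ybar = 33/5 = 6.6
sum((xi-xbar)(yi-ybar)) = -50.8
Cov = -50.8 / 5 = -10.16

-10.1600


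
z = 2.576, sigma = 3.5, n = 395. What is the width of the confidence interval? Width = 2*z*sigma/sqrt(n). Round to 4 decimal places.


width = 2*z*sigma/sqrt(n)
2*z*sigma = 2 * 2.576 * 3.5 = 18.032
sqrt(395) ≈ 19.874607
width = 18.032 / 19.874607 ≈ 0.907288

0.9073


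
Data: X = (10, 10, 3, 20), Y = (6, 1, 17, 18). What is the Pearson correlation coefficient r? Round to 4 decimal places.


r = sum((xi-xbar)(yi-ybar)) / sqrt(sum((xi-xbar)^2) * sum((yi-ybar)^2))
n = 4, xbar = 43/4 = 10.75, ybar = 42/4 = 10.5
Sxy = sum((xi-xbar)(yi-ybar)) = 29.5
Sxx = sum((xi-xbar)^2) = 146.75
Syy = sum((yi-ybar)^2) = 209
sqrt(Sxx*Syy) ≈ 175.130666
r = Sxy / sqrt(Sxx*Syy) = 29.5 / 175.130666 ≈ 0.168446

0.1684


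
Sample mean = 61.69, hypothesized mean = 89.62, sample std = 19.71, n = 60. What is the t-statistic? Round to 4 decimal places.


t = (xbar - mu0) / (s/sqrt(n))
xbar - mu0 = 61.69 - 89.62 = -27.93
sqrt(60) ≈ 7.74596669
s/sqrt(n) = 19.71 / 7.74596669 ≈ 2.54455006
t = -27.93 / 2.54455006 ≈ -10.976400

-10.9764


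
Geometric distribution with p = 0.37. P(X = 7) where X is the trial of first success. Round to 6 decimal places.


P = (1-p)^(k-1) * p
(1-p)^(k-1) = 0.63^6 ≈ 0.06252350
P = 0.06252350 * 0.37 ≈ 0.02313370

0.023134


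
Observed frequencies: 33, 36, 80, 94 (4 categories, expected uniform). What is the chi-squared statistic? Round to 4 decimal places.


chi2 = sum((O-E)^2/E), E = total/4
total = 243, E = 243/4 = 60.75
(33 - 60.75)^2 / 60.75 = 770.0625 / 60.75 = 1369/108 ≈ 12.675926
(36 - 60.75)^2 / 60.75 = 612.5625 / 60.75 = 121/12 ≈ 10.083333
(80 - 60.75)^2 / 60.75 = 370.5625 / 60.75 = 5929/972 ≈ 6.099794
(94 - 60.75)^2 / 60.75 = 1105.5625 / 60.75 = 17689/972 ≈ 18.198560
chi2 = 11435/243 ≈ 47.057613

47.0576


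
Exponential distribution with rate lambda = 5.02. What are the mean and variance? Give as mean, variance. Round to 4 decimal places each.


mean = 1/lam, var = 1/lam^2
mean = 1 / 5.02 = 50/251 ≈ 0.199203
lam^2 = 5.02^2 = 25.2004
var = 1 / 25.2004 ≈ 0.039682

0.1992, 0.0397


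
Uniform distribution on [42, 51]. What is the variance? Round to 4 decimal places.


Var = (b-a)^2 / 12
(b-a)^2 = (51 - 42)^2 = 81
Var = 81/12 = 6.75

6.7500


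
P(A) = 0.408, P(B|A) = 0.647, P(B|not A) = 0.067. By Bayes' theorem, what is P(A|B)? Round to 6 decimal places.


P(A|B) = P(B|A)*P(A) / P(B), P(B) = P(B|A)*P(A) + P(B|not A)*P(not A)
P(B|A)*P(A) = 0.647 * 0.408 = 0.263976
P(B|not A)*P(not A) = 0.067 * 0.592 = 0.039664
P(B) = 0.263976 + 0.039664 = 0.30364
P(A|B) = 0.263976 / 0.30364 ≈ 0.86937162

0.869372


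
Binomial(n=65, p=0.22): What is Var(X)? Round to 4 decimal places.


Var = n*p*(1-p) = 65 * 0.22 * 0.78 = 11.154

11.1540


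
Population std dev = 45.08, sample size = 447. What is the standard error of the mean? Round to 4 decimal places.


SE = sigma / sqrt(n)
sqrt(447) ≈ 21.142375
SE = 45.08 / 21.142375 ≈ 2.132211

2.1322


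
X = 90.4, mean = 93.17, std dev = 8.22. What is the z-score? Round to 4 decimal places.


z = (X - mu) / sigma
X - mu = 90.4 - 93.17 = -2.77
z = -2.77 / 8.22 = -277/822 ≈ -0.336983

-0.3370


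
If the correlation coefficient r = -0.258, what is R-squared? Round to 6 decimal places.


R^2 = r^2 = (-0.258)^2 = 0.066564

0.066564


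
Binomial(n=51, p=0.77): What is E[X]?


E[X] = n*p = 51 * 0.77 = 39.27

39.27


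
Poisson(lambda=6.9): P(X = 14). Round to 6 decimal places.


P = e^(-lam) * lam^k / k!
e^(-6.9) ≈ 0.001007785
lam^k = 6.9^14 ≈ 554481767623.427796
k! = 14! = 87178291200
P = 0.001007785 * 554481767623.427796 / 87178291200 ≈ 0.006410

0.006410


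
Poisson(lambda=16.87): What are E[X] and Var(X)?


E[X] = Var(X) = lambda = 16.87

16.87, 16.87


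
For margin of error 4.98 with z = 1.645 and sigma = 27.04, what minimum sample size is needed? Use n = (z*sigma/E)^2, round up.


z*sigma/E = 1.645 * 27.04 / 4.98 = 55601/6225 ≈ 8.931888
(z*sigma/E)^2 ≈ 79.778615
round up: n = 80

80


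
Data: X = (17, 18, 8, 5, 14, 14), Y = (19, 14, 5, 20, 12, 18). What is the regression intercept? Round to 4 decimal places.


a = ybar - b*xbar, where b = sum((xi-xbar)(yi-ybar)) / sum((xi-xbar)^2)
n = 6, xbar = 76/6 = 38/3 ≈ 12.666667, ybar = 88/6 = 44/3 ≈ 14.666667
Sxy = sum((xi-xbar)(yi-ybar)) = 61/3 ≈ 20.333333
Sxx = sum((xi-xbar)^2) = 394/3 ≈ 131.333333
b = Sxy / Sxx = 61/394 ≈ 0.154822
a = 14.666667 - 0.154822 * 12.666667 = 2503/197 ≈ 12.705584

12.7056


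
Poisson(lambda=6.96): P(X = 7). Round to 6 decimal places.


P = e^(-lam) * lam^k / k!
e^(-6.96) ≈ 0.0009490966
lam^k = 6.96^7 ≈ 791160.647588
k! = 7! = 5040
P = 0.0009490966 * 791160.647588 / 5040 ≈ 0.148986

0.148986


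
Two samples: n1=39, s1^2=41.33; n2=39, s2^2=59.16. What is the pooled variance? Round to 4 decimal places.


sp^2 = ((n1-1)*s1^2 + (n2-1)*s2^2)/(n1+n2-2)
(n1-1)*s1^2 = 38 * 41.33 = 1570.54
(n2-1)*s2^2 = 38 * 59.16 = 2248.08
numerator = 1570.54 + 2248.08 = 3818.62
n1+n2-2 = 76
sp^2 = 3818.62 / 76 = 50.245

50.2450


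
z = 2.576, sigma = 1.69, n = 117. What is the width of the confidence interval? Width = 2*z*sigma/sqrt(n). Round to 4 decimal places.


width = 2*z*sigma/sqrt(n)
2*z*sigma = 2 * 2.576 * 1.69 = 8.70688
sqrt(117) ≈ 10.816654
width = 8.70688 / 10.816654 ≈ 0.804951

0.8050


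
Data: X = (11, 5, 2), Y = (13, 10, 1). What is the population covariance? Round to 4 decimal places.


Cov = (1/n)*sum((xi-xbar)(yi-ybar))
n = 3, xbar = 18/3 = 6, ybar = 24/3 = 8
sum((xi-xbar)(yi-ybar)) = 51
Cov = 51 / 3 = 17

17.0000


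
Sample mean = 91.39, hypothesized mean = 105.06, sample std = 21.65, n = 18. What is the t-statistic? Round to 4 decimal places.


t = (xbar - mu0) / (s/sqrt(n))
xbar - mu0 = 91.39 - 105.06 = -13.67
sqrt(18) ≈ 4.24264069
s/sqrt(n) = 21.65 / 4.24264069 ≈ 5.10295394
t = -13.67 / 5.10295394 ≈ -2.678841

-2.6788


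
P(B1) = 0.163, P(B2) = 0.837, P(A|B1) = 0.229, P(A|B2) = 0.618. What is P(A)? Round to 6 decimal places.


P(A) = P(A|B1)*P(B1) + P(A|B2)*P(B2)
P(A|B1)*P(B1) = 0.229 * 0.163 = 0.037327
P(A|B2)*P(B2) = 0.618 * 0.837 = 0.517266
P(A) = 0.037327 + 0.517266 = 0.554593

0.554593


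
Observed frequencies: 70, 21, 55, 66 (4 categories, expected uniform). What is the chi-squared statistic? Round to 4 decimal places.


chi2 = sum((O-E)^2/E), E = total/4
total = 212, E = 212/4 = 53
(70 - 53)^2 / 53 = 289 / 53 = 289/53 ≈ 5.452830
(21 - 53)^2 / 53 = 1024 / 53 = 1024/53 ≈ 19.320755
(55 - 53)^2 / 53 = 4 / 53 = 4/53 ≈ 0.075472
(66 - 53)^2 / 53 = 169 / 53 = 169/53 ≈ 3.188679
chi2 = 1486/53 ≈ 28.037736

28.0377


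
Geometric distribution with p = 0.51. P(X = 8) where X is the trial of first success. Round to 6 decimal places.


P = (1-p)^(k-1) * p
(1-p)^(k-1) = 0.49^7 ≈ 0.006782231
P = 0.006782231 * 0.51 ≈ 0.003458938

0.003459


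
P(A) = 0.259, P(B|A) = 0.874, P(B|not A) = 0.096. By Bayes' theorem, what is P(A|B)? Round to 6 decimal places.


P(A|B) = P(B|A)*P(A) / P(B), P(B) = P(B|A)*P(A) + P(B|not A)*P(not A)
P(B|A)*P(A) = 0.874 * 0.259 = 0.226366
P(B|not A)*P(not A) = 0.096 * 0.741 = 0.071136
P(B) = 0.226366 + 0.071136 = 0.297502
P(A|B) = 0.226366 / 0.297502 = 5957/7829 ≈ 0.76088900

0.760889


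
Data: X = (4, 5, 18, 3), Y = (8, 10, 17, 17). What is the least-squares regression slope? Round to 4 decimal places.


b = sum((xi-xbar)(yi-ybar)) / sum((xi-xbar)^2)
n = 4, xbar = 30/4 = 7.5, ybar = 52/4 = 13
Sxy = sum((xi-xbar)(yi-ybar)) = 49
Sxx = sum((xi-xbar)^2) = 149
b = Sxy / Sxx = 49/149 ≈ 0.328859

0.3289


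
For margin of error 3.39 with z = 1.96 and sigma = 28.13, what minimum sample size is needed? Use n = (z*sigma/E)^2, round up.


z*sigma/E = 1.96 * 28.13 / 3.39 = 137837/8475 ≈ 16.263953
(z*sigma/E)^2 ≈ 264.516161
round up: n = 265

265


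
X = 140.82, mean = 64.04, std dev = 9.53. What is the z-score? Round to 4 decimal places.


z = (X - mu) / sigma
X - mu = 140.82 - 64.04 = 76.78
z = 76.78 / 9.53 = 7678/953 ≈ 8.056663

8.0567


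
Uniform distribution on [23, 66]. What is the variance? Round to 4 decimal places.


Var = (b-a)^2 / 12
(b-a)^2 = (66 - 23)^2 = 1849
Var = 1849/12 ≈ 154.083333

154.0833


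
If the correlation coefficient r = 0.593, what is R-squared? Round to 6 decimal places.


R^2 = r^2 = (0.593)^2 = 0.351649

0.351649


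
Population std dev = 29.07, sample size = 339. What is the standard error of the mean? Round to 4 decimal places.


SE = sigma / sqrt(n)
sqrt(339) ≈ 18.411953
SE = 29.07 / 18.411953 ≈ 1.578866

1.5789


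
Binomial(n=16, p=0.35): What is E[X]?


E[X] = n*p = 16 * 0.35 = 5.6

5.6


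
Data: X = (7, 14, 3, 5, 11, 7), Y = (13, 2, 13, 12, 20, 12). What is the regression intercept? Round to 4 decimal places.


a = ybar - b*xbar, where b = sum((xi-xbar)(yi-ybar)) / sum((xi-xbar)^2)
n = 6, xbar = 47/6 ≈ 7.833333, ybar = 72/6 = 12
Sxy = sum((xi-xbar)(yi-ybar)) = -42
Sxx = sum((xi-xbar)^2) = 485/6 ≈ 80.833333
b = Sxy / Sxx = -252/485 ≈ -0.519588
a = 12 - (-0.519588) * 7.833333 = 7794/485 ≈ 16.070103

16.0701


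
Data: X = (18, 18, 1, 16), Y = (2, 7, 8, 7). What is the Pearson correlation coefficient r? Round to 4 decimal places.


r = sum((xi-xbar)(yi-ybar)) / sqrt(sum((xi-xbar)^2) * sum((yi-ybar)^2))
n = 4, xbar = 53/4 = 13.25, ybar = 24/4 = 6
Sxy = sum((xi-xbar)(yi-ybar)) = -36
Sxx = sum((xi-xbar)^2) = 202.75
Syy = sum((yi-ybar)^2) = 22
sqrt(Sxx*Syy) ≈ 66.786975
r = Sxy / sqrt(Sxx*Syy) = -36 / 66.786975 ≈ -0.539027

-0.5390


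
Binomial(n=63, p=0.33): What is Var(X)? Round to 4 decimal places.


Var = n*p*(1-p) = 63 * 0.33 * 0.67 = 13.9293

13.9293


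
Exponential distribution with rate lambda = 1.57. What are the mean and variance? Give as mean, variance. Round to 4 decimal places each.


mean = 1/lam, var = 1/lam^2
mean = 1 / 1.57 = 100/157 ≈ 0.636943
lam^2 = 1.57^2 = 2.4649
var = 1 / 2.4649 ≈ 0.405696

0.6369, 0.4057


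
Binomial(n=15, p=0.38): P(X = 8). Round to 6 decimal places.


P = C(n,k) * p^k * (1-p)^(n-k)
C(15,8) = 6435
p^k = 0.38^8 ≈ 0.0004347792
(1-p)^(n-k) = 0.62^7 ≈ 0.03521615
P = 6435 * 0.0004347792 * 0.03521615 ≈ 0.098528

0.098528


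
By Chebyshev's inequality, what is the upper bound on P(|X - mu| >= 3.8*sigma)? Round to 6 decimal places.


P <= 1/k^2
k^2 = 3.8^2 = 14.44
1/k^2 = 1 / 14.44 = 25/361 ≈ 0.06925208

0.069252


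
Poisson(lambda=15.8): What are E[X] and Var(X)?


E[X] = Var(X) = lambda = 15.8

15.8, 15.8


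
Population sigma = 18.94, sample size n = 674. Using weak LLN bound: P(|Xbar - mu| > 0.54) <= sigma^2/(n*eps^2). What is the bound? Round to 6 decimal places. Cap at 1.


bound = min(1, sigma^2/(n*eps^2))
sigma^2 = 18.94^2 = 358.7236
n*eps^2 = 674 * 0.54^2 = 674 * 0.2916 = 196.5384
sigma^2/(n*eps^2) = 358.7236 / 196.5384 ≈ 1.82520871
this exceeds 1, so the bound is capped at 1

1.000000


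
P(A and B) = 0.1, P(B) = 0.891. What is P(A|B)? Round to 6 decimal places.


P(A|B) = P(A and B) / P(B) = 0.1 / 0.891 = 100/891 ≈ 0.11223345

0.112233


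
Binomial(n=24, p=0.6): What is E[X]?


E[X] = n*p = 24 * 0.6 = 14.4

14.4


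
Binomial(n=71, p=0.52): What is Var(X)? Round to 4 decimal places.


Var = n*p*(1-p) = 71 * 0.52 * 0.48 = 17.7216

17.7216


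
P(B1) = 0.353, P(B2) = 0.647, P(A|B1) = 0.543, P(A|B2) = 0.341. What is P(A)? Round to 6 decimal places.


P(A) = P(A|B1)*P(B1) + P(A|B2)*P(B2)
P(A|B1)*P(B1) = 0.543 * 0.353 = 0.191679
P(A|B2)*P(B2) = 0.341 * 0.647 = 0.220627
P(A) = 0.191679 + 0.220627 = 0.412306

0.412306


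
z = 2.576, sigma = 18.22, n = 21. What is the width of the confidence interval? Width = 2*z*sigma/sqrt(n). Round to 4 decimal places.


width = 2*z*sigma/sqrt(n)
2*z*sigma = 2 * 2.576 * 18.22 = 93.86944
sqrt(21) ≈ 4.582576
width = 93.86944 / 4.582576 ≈ 20.483991

20.4840


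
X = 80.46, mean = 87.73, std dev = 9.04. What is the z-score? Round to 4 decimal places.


z = (X - mu) / sigma
X - mu = 80.46 - 87.73 = -7.27
z = -7.27 / 9.04 = -727/904 ≈ -0.804204

-0.8042


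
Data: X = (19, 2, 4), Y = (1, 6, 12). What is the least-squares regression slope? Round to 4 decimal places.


b = sum((xi-xbar)(yi-ybar)) / sum((xi-xbar)^2)
n = 3, xbar = 25/3 ≈ 8.333333, ybar = 19/3 ≈ 6.333333
Sxy = sum((xi-xbar)(yi-ybar)) = -238/3 ≈ -79.333333
Sxx = sum((xi-xbar)^2) = 518/3 ≈ 172.666667
b = Sxy / Sxx = -17/37 ≈ -0.459459

-0.4595


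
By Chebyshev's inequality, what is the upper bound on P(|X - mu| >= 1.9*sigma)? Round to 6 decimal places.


P <= 1/k^2
k^2 = 1.9^2 = 3.61
1/k^2 = 1 / 3.61 = 100/361 ≈ 0.27700831

0.277008


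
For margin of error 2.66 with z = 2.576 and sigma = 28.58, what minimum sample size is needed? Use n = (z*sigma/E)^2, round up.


z*sigma/E = 2.576 * 28.58 / 2.66 = 65734/2375 ≈ 27.677474
(z*sigma/E)^2 ≈ 766.042550
round up: n = 767

767


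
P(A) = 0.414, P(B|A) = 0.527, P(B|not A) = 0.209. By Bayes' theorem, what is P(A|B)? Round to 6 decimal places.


P(A|B) = P(B|A)*P(A) / P(B), P(B) = P(B|A)*P(A) + P(B|not A)*P(not A)
P(B|A)*P(A) = 0.527 * 0.414 = 0.218178
P(B|not A)*P(not A) = 0.209 * 0.586 = 0.122474
P(B) = 0.218178 + 0.122474 = 0.340652
P(A|B) = 0.218178 / 0.340652 ≈ 0.64047180

0.640472


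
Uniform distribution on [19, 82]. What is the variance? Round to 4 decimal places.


Var = (b-a)^2 / 12
(b-a)^2 = (82 - 19)^2 = 3969
Var = 3969/12 = 330.75

330.7500


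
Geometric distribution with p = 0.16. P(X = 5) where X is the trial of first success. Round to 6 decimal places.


P = (1-p)^(k-1) * p
(1-p)^(k-1) = 0.84^4 ≈ 0.4978714
P = 0.4978714 * 0.16 ≈ 0.07965942

0.079659


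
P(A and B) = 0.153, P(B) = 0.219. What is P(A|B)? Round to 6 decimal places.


P(A|B) = P(A and B) / P(B) = 0.153 / 0.219 = 51/73 ≈ 0.69863014

0.698630


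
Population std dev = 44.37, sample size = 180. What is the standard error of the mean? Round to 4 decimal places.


SE = sigma / sqrt(n)
sqrt(180) ≈ 13.416408
SE = 44.37 / 13.416408 ≈ 3.307145

3.3071


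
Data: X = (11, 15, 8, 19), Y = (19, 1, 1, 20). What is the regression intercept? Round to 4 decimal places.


a = ybar - b*xbar, where b = sum((xi-xbar)(yi-ybar)) / sum((xi-xbar)^2)
n = 4, xbar = 53/4 = 13.25, ybar = 41/4 = 10.25
Sxy = sum((xi-xbar)(yi-ybar)) = 68.75
Sxx = sum((xi-xbar)^2) = 68.75
b = Sxy / Sxx = 1
a = 10.25 - 1 * 13.25 = -3

-3.0000


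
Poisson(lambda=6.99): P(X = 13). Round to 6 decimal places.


P = e^(-lam) * lam^k / k!
e^(-6.99) ≈ 0.0009210465
lam^k = 6.99^13 ≈ 95104985719.331957
k! = 13! = 6227020800
P = 0.0009210465 * 95104985719.331957 / 6227020800 ≈ 0.014067

0.014067


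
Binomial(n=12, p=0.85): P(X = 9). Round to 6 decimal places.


P = C(n,k) * p^k * (1-p)^(n-k)
C(12,9) = 220
p^k = 0.85^9 ≈ 0.2316169
(1-p)^(n-k) = 0.15^3 = 0.003375
P = 220 * 0.2316169 * 0.003375 ≈ 0.171976

0.171976


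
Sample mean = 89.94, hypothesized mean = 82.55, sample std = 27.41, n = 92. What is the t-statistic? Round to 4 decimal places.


t = (xbar - mu0) / (s/sqrt(n))
xbar - mu0 = 89.94 - 82.55 = 7.39
sqrt(92) ≈ 9.59166305
s/sqrt(n) = 27.41 / 9.59166305 ≈ 2.85769004
t = 7.39 / 2.85769004 ≈ 2.586005

2.5860


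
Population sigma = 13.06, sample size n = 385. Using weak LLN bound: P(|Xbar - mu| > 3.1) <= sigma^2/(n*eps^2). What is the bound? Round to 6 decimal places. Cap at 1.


bound = min(1, sigma^2/(n*eps^2))
sigma^2 = 13.06^2 = 170.5636
n*eps^2 = 385 * 3.1^2 = 385 * 9.61 = 3699.85
sigma^2/(n*eps^2) = 170.5636 / 3699.85 ≈ 0.04610014

0.046100


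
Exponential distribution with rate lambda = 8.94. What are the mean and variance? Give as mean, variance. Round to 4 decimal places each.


mean = 1/lam, var = 1/lam^2
mean = 1 / 8.94 = 50/447 ≈ 0.111857
lam^2 = 8.94^2 = 79.9236
var = 1 / 79.9236 ≈ 0.012512

0.1119, 0.0125


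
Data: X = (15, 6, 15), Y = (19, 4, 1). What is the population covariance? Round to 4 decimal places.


Cov = (1/n)*sum((xi-xbar)(yi-ybar))
n = 3, xbar = 36/3 = 12, ybar = 24/3 = 8
sum((xi-xbar)(yi-ybar)) = 36
Cov = 36 / 3 = 12

12.0000


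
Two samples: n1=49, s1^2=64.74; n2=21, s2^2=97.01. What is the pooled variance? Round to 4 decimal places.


sp^2 = ((n1-1)*s1^2 + (n2-1)*s2^2)/(n1+n2-2)
(n1-1)*s1^2 = 48 * 64.74 = 3107.52
(n2-1)*s2^2 = 20 * 97.01 = 1940.2
numerator = 3107.52 + 1940.2 = 5047.72
n1+n2-2 = 68
sp^2 = 5047.72 / 68 = 126193/1700 ≈ 74.231176

74.2312


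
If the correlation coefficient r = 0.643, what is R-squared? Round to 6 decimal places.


R^2 = r^2 = (0.643)^2 = 0.413449

0.413449


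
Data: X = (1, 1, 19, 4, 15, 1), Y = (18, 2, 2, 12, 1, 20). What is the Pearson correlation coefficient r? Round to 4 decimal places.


r = sum((xi-xbar)(yi-ybar)) / sqrt(sum((xi-xbar)^2) * sum((yi-ybar)^2))
n = 6, xbar = 41/6 ≈ 6.833333, ybar = 55/6 ≈ 9.166667
Sxy = sum((xi-xbar)(yi-ybar)) = -1409/6 ≈ -234.833333
Sxx = sum((xi-xbar)^2) = 1949/6 ≈ 324.833333
Syy = sum((yi-ybar)^2) = 2237/6 ≈ 372.833333
sqrt(Sxx*Syy) ≈ 348.006745
r = Sxy / sqrt(Sxx*Syy) = -234.833333 / 348.006745 ≈ -0.674795

-0.6748


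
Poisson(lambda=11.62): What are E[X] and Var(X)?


E[X] = Var(X) = lambda = 11.62

11.62, 11.62


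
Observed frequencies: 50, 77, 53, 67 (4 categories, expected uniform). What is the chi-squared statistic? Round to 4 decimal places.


chi2 = sum((O-E)^2/E), E = total/4
total = 247, E = 247/4 = 61.75
(50 - 61.75)^2 / 61.75 = 138.0625 / 61.75 = 2209/988 ≈ 2.235830
(77 - 61.75)^2 / 61.75 = 232.5625 / 61.75 = 3721/988 ≈ 3.766194
(53 - 61.75)^2 / 61.75 = 76.5625 / 61.75 = 1225/988 ≈ 1.239879
(67 - 61.75)^2 / 61.75 = 27.5625 / 61.75 = 441/988 ≈ 0.446356
chi2 = 1899/247 ≈ 7.688259

7.6883
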